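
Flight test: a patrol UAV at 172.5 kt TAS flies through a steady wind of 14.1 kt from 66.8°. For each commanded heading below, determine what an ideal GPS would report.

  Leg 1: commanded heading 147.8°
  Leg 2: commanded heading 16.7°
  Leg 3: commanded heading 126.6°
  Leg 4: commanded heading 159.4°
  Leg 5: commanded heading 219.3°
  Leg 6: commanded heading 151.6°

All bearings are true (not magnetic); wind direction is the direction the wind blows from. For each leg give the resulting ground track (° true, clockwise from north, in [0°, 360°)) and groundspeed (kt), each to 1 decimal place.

Leg 1: heading 147.8°; drift +4.7° → track 152.5°, groundspeed 170.9 kt
Leg 2: heading 16.7°; drift -3.8° → track 12.9°, groundspeed 163.8 kt
Leg 3: heading 126.6°; drift +4.2° → track 130.8°, groundspeed 165.9 kt
Leg 4: heading 159.4°; drift +4.7° → track 164.1°, groundspeed 173.7 kt
Leg 5: heading 219.3°; drift +2.0° → track 221.3°, groundspeed 185.1 kt
Leg 6: heading 151.6°; drift +4.7° → track 156.3°, groundspeed 171.8 kt

Leg 1: track=152.5°, groundspeed=170.9 kt
Leg 2: track=12.9°, groundspeed=163.8 kt
Leg 3: track=130.8°, groundspeed=165.9 kt
Leg 4: track=164.1°, groundspeed=173.7 kt
Leg 5: track=221.3°, groundspeed=185.1 kt
Leg 6: track=156.3°, groundspeed=171.8 kt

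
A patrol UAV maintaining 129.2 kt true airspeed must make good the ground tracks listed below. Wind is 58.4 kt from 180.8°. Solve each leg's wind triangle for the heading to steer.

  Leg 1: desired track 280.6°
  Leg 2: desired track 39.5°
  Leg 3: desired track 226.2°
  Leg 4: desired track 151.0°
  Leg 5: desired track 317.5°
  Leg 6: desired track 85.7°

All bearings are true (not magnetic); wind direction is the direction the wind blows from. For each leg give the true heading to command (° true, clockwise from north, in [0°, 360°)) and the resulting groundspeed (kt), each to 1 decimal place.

Leg 1: heading=254.2°, groundspeed=125.6 kt
Leg 2: heading=55.9°, groundspeed=169.5 kt
Leg 3: heading=207.4°, groundspeed=81.3 kt
Leg 4: heading=164.0°, groundspeed=75.2 kt
Leg 5: heading=299.4°, groundspeed=165.3 kt
Leg 6: heading=112.5°, groundspeed=120.6 kt

Leg 1: desired track 280.6°; wind correction -26.4° → command heading 254.2°, groundspeed 125.6 kt
Leg 2: desired track 39.5°; wind correction +16.4° → command heading 55.9°, groundspeed 169.5 kt
Leg 3: desired track 226.2°; wind correction -18.8° → command heading 207.4°, groundspeed 81.3 kt
Leg 4: desired track 151.0°; wind correction +13.0° → command heading 164.0°, groundspeed 75.2 kt
Leg 5: desired track 317.5°; wind correction -18.1° → command heading 299.4°, groundspeed 165.3 kt
Leg 6: desired track 85.7°; wind correction +26.8° → command heading 112.5°, groundspeed 120.6 kt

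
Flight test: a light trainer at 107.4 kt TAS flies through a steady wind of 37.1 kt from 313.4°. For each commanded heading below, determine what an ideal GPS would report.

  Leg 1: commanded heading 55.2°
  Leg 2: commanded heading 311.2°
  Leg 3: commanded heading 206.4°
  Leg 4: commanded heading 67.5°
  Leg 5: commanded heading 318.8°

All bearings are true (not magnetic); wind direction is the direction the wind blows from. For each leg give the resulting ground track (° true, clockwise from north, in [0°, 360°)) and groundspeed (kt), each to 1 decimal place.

Leg 1: track=72.7°, groundspeed=120.6 kt
Leg 2: track=310.0°, groundspeed=70.3 kt
Leg 3: track=189.7°, groundspeed=123.5 kt
Leg 4: track=82.9°, groundspeed=127.1 kt
Leg 5: track=321.6°, groundspeed=70.6 kt

Leg 1: heading 55.2°; drift +17.5° → track 72.7°, groundspeed 120.6 kt
Leg 2: heading 311.2°; drift -1.2° → track 310.0°, groundspeed 70.3 kt
Leg 3: heading 206.4°; drift -16.7° → track 189.7°, groundspeed 123.5 kt
Leg 4: heading 67.5°; drift +15.4° → track 82.9°, groundspeed 127.1 kt
Leg 5: heading 318.8°; drift +2.8° → track 321.6°, groundspeed 70.6 kt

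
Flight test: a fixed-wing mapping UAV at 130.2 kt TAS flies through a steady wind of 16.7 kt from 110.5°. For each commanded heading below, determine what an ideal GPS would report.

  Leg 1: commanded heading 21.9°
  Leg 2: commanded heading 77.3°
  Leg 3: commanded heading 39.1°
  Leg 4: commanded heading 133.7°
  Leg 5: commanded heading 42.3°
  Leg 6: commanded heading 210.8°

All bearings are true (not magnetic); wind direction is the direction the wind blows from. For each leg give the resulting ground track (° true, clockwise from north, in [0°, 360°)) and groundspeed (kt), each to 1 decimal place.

Leg 1: track=14.6°, groundspeed=130.9 kt
Leg 2: track=72.8°, groundspeed=116.6 kt
Leg 3: track=31.9°, groundspeed=125.9 kt
Leg 4: track=137.0°, groundspeed=115.0 kt
Leg 5: track=35.2°, groundspeed=125.0 kt
Leg 6: track=217.8°, groundspeed=134.2 kt

Leg 1: heading 21.9°; drift -7.3° → track 14.6°, groundspeed 130.9 kt
Leg 2: heading 77.3°; drift -4.5° → track 72.8°, groundspeed 116.6 kt
Leg 3: heading 39.1°; drift -7.2° → track 31.9°, groundspeed 125.9 kt
Leg 4: heading 133.7°; drift +3.3° → track 137.0°, groundspeed 115.0 kt
Leg 5: heading 42.3°; drift -7.1° → track 35.2°, groundspeed 125.0 kt
Leg 6: heading 210.8°; drift +7.0° → track 217.8°, groundspeed 134.2 kt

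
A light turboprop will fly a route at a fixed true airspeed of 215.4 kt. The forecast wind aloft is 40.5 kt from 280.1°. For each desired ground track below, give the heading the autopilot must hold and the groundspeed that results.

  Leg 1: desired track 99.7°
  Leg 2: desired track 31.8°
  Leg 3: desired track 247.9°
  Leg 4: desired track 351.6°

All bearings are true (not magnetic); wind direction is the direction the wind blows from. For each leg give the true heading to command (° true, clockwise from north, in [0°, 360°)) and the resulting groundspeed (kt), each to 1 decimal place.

Leg 1: heading=99.6°, groundspeed=255.9 kt
Leg 2: heading=21.7°, groundspeed=227.1 kt
Leg 3: heading=253.7°, groundspeed=180.0 kt
Leg 4: heading=341.3°, groundspeed=199.1 kt

Leg 1: desired track 99.7°; wind correction -0.1° → command heading 99.6°, groundspeed 255.9 kt
Leg 2: desired track 31.8°; wind correction -10.1° → command heading 21.7°, groundspeed 227.1 kt
Leg 3: desired track 247.9°; wind correction +5.8° → command heading 253.7°, groundspeed 180.0 kt
Leg 4: desired track 351.6°; wind correction -10.3° → command heading 341.3°, groundspeed 199.1 kt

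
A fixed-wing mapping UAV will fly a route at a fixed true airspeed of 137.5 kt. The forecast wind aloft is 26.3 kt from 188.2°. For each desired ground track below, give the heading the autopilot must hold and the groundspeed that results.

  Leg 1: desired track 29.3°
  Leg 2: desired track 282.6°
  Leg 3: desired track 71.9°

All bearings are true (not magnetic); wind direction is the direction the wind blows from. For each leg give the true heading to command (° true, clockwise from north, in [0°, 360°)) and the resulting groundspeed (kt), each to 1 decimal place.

Leg 1: desired track 29.3°; wind correction +3.9° → command heading 33.2°, groundspeed 161.7 kt
Leg 2: desired track 282.6°; wind correction -11.0° → command heading 271.6°, groundspeed 137.0 kt
Leg 3: desired track 71.9°; wind correction +9.9° → command heading 81.8°, groundspeed 147.1 kt

Leg 1: heading=33.2°, groundspeed=161.7 kt
Leg 2: heading=271.6°, groundspeed=137.0 kt
Leg 3: heading=81.8°, groundspeed=147.1 kt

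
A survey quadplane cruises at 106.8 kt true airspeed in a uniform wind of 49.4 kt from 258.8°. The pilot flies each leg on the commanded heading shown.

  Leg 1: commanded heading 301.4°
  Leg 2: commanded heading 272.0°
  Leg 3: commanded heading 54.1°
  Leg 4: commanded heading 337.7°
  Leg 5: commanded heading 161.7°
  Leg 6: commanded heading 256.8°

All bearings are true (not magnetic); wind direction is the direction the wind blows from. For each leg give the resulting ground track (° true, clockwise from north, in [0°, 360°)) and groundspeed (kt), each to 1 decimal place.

Leg 1: heading 301.4°; drift +25.4° → track 326.8°, groundspeed 78.0 kt
Leg 2: heading 272.0°; drift +10.9° → track 282.9°, groundspeed 59.8 kt
Leg 3: heading 54.1°; drift +7.7° → track 61.8°, groundspeed 153.1 kt
Leg 4: heading 337.7°; drift +26.5° → track 4.2°, groundspeed 108.7 kt
Leg 5: heading 161.7°; drift -23.5° → track 138.2°, groundspeed 123.1 kt
Leg 6: heading 256.8°; drift -1.7° → track 255.1°, groundspeed 57.5 kt

Leg 1: track=326.8°, groundspeed=78.0 kt
Leg 2: track=282.9°, groundspeed=59.8 kt
Leg 3: track=61.8°, groundspeed=153.1 kt
Leg 4: track=4.2°, groundspeed=108.7 kt
Leg 5: track=138.2°, groundspeed=123.1 kt
Leg 6: track=255.1°, groundspeed=57.5 kt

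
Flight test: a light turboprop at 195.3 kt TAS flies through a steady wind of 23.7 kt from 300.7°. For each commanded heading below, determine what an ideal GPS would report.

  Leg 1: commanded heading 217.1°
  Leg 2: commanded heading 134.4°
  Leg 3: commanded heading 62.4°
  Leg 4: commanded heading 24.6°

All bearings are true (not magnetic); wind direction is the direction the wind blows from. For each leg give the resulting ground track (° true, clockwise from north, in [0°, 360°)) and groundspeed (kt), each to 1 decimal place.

Leg 1: track=210.1°, groundspeed=194.1 kt
Leg 2: track=132.9°, groundspeed=218.4 kt
Leg 3: track=67.9°, groundspeed=208.7 kt
Leg 4: track=31.6°, groundspeed=194.2 kt

Leg 1: heading 217.1°; drift -7.0° → track 210.1°, groundspeed 194.1 kt
Leg 2: heading 134.4°; drift -1.5° → track 132.9°, groundspeed 218.4 kt
Leg 3: heading 62.4°; drift +5.5° → track 67.9°, groundspeed 208.7 kt
Leg 4: heading 24.6°; drift +7.0° → track 31.6°, groundspeed 194.2 kt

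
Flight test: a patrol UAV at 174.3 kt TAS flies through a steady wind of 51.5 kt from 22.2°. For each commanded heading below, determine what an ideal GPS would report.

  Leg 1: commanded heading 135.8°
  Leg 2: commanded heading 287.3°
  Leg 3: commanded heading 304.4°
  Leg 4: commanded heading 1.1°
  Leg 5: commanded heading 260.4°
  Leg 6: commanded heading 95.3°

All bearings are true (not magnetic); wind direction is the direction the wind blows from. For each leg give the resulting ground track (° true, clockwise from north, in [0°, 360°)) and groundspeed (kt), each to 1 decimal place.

Leg 1: track=149.4°, groundspeed=200.5 kt
Leg 2: track=271.3°, groundspeed=185.9 kt
Leg 3: track=287.3°, groundspeed=171.0 kt
Leg 4: track=352.7°, groundspeed=127.6 kt
Leg 5: track=248.1°, groundspeed=206.1 kt
Leg 6: track=112.5°, groundspeed=166.8 kt

Leg 1: heading 135.8°; drift +13.6° → track 149.4°, groundspeed 200.5 kt
Leg 2: heading 287.3°; drift -16.0° → track 271.3°, groundspeed 185.9 kt
Leg 3: heading 304.4°; drift -17.1° → track 287.3°, groundspeed 171.0 kt
Leg 4: heading 1.1°; drift -8.4° → track 352.7°, groundspeed 127.6 kt
Leg 5: heading 260.4°; drift -12.3° → track 248.1°, groundspeed 206.1 kt
Leg 6: heading 95.3°; drift +17.2° → track 112.5°, groundspeed 166.8 kt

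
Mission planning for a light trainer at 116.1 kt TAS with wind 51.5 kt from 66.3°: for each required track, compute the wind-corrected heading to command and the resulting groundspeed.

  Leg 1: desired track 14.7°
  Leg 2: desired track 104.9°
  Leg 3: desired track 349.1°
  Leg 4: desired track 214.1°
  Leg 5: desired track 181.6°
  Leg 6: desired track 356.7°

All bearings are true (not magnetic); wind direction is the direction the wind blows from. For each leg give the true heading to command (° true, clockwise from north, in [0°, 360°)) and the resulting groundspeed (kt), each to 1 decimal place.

Leg 1: desired track 14.7°; wind correction +20.3° → command heading 35.0°, groundspeed 76.9 kt
Leg 2: desired track 104.9°; wind correction -16.1° → command heading 88.8°, groundspeed 71.3 kt
Leg 3: desired track 349.1°; wind correction +25.6° → command heading 14.7°, groundspeed 93.3 kt
Leg 4: desired track 214.1°; wind correction -13.7° → command heading 200.4°, groundspeed 156.4 kt
Leg 5: desired track 181.6°; wind correction -23.6° → command heading 158.0°, groundspeed 128.4 kt
Leg 6: desired track 356.7°; wind correction +24.6° → command heading 21.3°, groundspeed 87.6 kt

Leg 1: heading=35.0°, groundspeed=76.9 kt
Leg 2: heading=88.8°, groundspeed=71.3 kt
Leg 3: heading=14.7°, groundspeed=93.3 kt
Leg 4: heading=200.4°, groundspeed=156.4 kt
Leg 5: heading=158.0°, groundspeed=128.4 kt
Leg 6: heading=21.3°, groundspeed=87.6 kt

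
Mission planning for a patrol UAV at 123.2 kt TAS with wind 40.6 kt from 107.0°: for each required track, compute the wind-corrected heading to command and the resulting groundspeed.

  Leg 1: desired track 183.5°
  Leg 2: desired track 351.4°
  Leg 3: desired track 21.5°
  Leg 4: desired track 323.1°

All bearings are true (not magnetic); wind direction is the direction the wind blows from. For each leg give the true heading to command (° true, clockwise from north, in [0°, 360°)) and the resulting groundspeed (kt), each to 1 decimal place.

Leg 1: heading=164.8°, groundspeed=107.2 kt
Leg 2: heading=8.7°, groundspeed=135.2 kt
Leg 3: heading=40.7°, groundspeed=113.2 kt
Leg 4: heading=334.3°, groundspeed=153.7 kt

Leg 1: desired track 183.5°; wind correction -18.7° → command heading 164.8°, groundspeed 107.2 kt
Leg 2: desired track 351.4°; wind correction +17.3° → command heading 8.7°, groundspeed 135.2 kt
Leg 3: desired track 21.5°; wind correction +19.2° → command heading 40.7°, groundspeed 113.2 kt
Leg 4: desired track 323.1°; wind correction +11.2° → command heading 334.3°, groundspeed 153.7 kt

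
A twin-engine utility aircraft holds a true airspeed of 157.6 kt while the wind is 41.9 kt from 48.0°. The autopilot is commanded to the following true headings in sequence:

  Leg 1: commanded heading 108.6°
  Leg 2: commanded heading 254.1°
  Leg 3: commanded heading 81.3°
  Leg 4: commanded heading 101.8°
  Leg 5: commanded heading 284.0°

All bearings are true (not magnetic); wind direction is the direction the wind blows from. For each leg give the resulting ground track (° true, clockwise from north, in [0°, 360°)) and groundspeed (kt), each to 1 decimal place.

Leg 1: track=123.5°, groundspeed=141.8 kt
Leg 2: track=248.7°, groundspeed=196.1 kt
Leg 3: track=91.9°, groundspeed=124.7 kt
Leg 4: track=116.1°, groundspeed=137.1 kt
Leg 5: track=273.1°, groundspeed=184.3 kt

Leg 1: heading 108.6°; drift +14.9° → track 123.5°, groundspeed 141.8 kt
Leg 2: heading 254.1°; drift -5.4° → track 248.7°, groundspeed 196.1 kt
Leg 3: heading 81.3°; drift +10.6° → track 91.9°, groundspeed 124.7 kt
Leg 4: heading 101.8°; drift +14.3° → track 116.1°, groundspeed 137.1 kt
Leg 5: heading 284.0°; drift -10.9° → track 273.1°, groundspeed 184.3 kt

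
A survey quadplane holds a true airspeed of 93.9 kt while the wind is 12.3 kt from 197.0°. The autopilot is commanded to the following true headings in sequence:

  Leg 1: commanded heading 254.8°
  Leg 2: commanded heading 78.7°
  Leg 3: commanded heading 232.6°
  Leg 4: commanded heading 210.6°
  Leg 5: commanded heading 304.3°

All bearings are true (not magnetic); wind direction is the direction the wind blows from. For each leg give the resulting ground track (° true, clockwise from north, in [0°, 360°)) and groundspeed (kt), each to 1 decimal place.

Leg 1: heading 254.8°; drift +6.8° → track 261.6°, groundspeed 88.0 kt
Leg 2: heading 78.7°; drift -6.2° → track 72.5°, groundspeed 100.3 kt
Leg 3: heading 232.6°; drift +4.9° → track 237.5°, groundspeed 84.2 kt
Leg 4: heading 210.6°; drift +2.0° → track 212.6°, groundspeed 82.0 kt
Leg 5: heading 304.3°; drift +6.9° → track 311.2°, groundspeed 98.3 kt

Leg 1: track=261.6°, groundspeed=88.0 kt
Leg 2: track=72.5°, groundspeed=100.3 kt
Leg 3: track=237.5°, groundspeed=84.2 kt
Leg 4: track=212.6°, groundspeed=82.0 kt
Leg 5: track=311.2°, groundspeed=98.3 kt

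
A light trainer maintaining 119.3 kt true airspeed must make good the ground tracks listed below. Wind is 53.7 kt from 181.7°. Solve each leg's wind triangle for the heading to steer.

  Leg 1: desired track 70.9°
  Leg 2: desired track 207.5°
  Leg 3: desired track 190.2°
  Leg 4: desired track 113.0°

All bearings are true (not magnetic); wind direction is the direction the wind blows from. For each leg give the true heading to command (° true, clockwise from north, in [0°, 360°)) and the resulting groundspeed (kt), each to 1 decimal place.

Leg 1: heading=95.8°, groundspeed=127.3 kt
Leg 2: heading=196.2°, groundspeed=68.6 kt
Leg 3: heading=186.4°, groundspeed=65.9 kt
Leg 4: heading=137.8°, groundspeed=88.8 kt

Leg 1: desired track 70.9°; wind correction +24.9° → command heading 95.8°, groundspeed 127.3 kt
Leg 2: desired track 207.5°; wind correction -11.3° → command heading 196.2°, groundspeed 68.6 kt
Leg 3: desired track 190.2°; wind correction -3.8° → command heading 186.4°, groundspeed 65.9 kt
Leg 4: desired track 113.0°; wind correction +24.8° → command heading 137.8°, groundspeed 88.8 kt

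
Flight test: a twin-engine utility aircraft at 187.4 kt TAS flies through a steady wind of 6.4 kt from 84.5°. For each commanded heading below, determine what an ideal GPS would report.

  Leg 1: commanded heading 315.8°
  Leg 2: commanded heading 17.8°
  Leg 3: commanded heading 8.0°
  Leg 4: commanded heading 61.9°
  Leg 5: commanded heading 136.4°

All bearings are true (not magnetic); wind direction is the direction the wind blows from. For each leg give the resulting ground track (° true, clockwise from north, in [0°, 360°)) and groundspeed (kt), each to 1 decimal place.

Leg 1: heading 315.8°; drift -1.5° → track 314.3°, groundspeed 191.5 kt
Leg 2: heading 17.8°; drift -1.8° → track 16.0°, groundspeed 185.0 kt
Leg 3: heading 8.0°; drift -1.9° → track 6.1°, groundspeed 186.0 kt
Leg 4: heading 61.9°; drift -0.8° → track 61.1°, groundspeed 181.5 kt
Leg 5: heading 136.4°; drift +1.6° → track 138.0°, groundspeed 183.5 kt

Leg 1: track=314.3°, groundspeed=191.5 kt
Leg 2: track=16.0°, groundspeed=185.0 kt
Leg 3: track=6.1°, groundspeed=186.0 kt
Leg 4: track=61.1°, groundspeed=181.5 kt
Leg 5: track=138.0°, groundspeed=183.5 kt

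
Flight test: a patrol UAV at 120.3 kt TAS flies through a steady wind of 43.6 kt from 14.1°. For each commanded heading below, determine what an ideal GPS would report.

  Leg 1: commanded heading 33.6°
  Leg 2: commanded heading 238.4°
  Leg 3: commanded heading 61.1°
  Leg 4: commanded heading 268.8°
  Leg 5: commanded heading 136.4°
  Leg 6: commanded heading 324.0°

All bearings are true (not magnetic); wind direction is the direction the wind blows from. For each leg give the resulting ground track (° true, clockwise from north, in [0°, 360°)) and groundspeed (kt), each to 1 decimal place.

Leg 1: track=44.0°, groundspeed=80.5 kt
Leg 2: track=227.0°, groundspeed=154.5 kt
Leg 3: track=80.5°, groundspeed=96.0 kt
Leg 4: track=251.1°, groundspeed=138.4 kt
Leg 5: track=150.8°, groundspeed=148.3 kt
Leg 6: track=304.1°, groundspeed=98.2 kt

Leg 1: heading 33.6°; drift +10.4° → track 44.0°, groundspeed 80.5 kt
Leg 2: heading 238.4°; drift -11.4° → track 227.0°, groundspeed 154.5 kt
Leg 3: heading 61.1°; drift +19.4° → track 80.5°, groundspeed 96.0 kt
Leg 4: heading 268.8°; drift -17.7° → track 251.1°, groundspeed 138.4 kt
Leg 5: heading 136.4°; drift +14.4° → track 150.8°, groundspeed 148.3 kt
Leg 6: heading 324.0°; drift -19.9° → track 304.1°, groundspeed 98.2 kt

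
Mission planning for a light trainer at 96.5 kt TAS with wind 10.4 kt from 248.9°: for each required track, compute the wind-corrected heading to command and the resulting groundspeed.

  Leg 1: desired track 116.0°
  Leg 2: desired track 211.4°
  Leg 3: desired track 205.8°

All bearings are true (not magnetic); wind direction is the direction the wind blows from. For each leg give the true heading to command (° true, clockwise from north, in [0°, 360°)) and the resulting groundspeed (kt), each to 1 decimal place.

Leg 1: heading=120.5°, groundspeed=103.3 kt
Leg 2: heading=215.2°, groundspeed=88.0 kt
Leg 3: heading=210.0°, groundspeed=88.6 kt

Leg 1: desired track 116.0°; wind correction +4.5° → command heading 120.5°, groundspeed 103.3 kt
Leg 2: desired track 211.4°; wind correction +3.8° → command heading 215.2°, groundspeed 88.0 kt
Leg 3: desired track 205.8°; wind correction +4.2° → command heading 210.0°, groundspeed 88.6 kt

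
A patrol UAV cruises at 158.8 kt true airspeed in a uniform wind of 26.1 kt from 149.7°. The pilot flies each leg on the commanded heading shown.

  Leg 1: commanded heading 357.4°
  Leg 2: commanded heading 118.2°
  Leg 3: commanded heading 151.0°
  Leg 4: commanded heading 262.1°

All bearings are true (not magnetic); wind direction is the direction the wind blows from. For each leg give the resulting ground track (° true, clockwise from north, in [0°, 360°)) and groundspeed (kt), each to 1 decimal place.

Leg 1: track=353.6°, groundspeed=182.3 kt
Leg 2: track=112.5°, groundspeed=137.2 kt
Leg 3: track=151.3°, groundspeed=132.7 kt
Leg 4: track=270.2°, groundspeed=170.5 kt

Leg 1: heading 357.4°; drift -3.8° → track 353.6°, groundspeed 182.3 kt
Leg 2: heading 118.2°; drift -5.7° → track 112.5°, groundspeed 137.2 kt
Leg 3: heading 151.0°; drift +0.3° → track 151.3°, groundspeed 132.7 kt
Leg 4: heading 262.1°; drift +8.1° → track 270.2°, groundspeed 170.5 kt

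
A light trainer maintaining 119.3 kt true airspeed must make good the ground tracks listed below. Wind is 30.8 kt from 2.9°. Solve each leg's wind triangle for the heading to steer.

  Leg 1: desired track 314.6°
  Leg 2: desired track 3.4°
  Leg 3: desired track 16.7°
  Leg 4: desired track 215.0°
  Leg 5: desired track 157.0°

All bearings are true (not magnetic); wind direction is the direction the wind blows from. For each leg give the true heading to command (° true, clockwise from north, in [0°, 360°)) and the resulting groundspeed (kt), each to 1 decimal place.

Leg 1: desired track 314.6°; wind correction +11.1° → command heading 325.7°, groundspeed 96.6 kt
Leg 2: desired track 3.4°; wind correction -0.1° → command heading 3.3°, groundspeed 88.5 kt
Leg 3: desired track 16.7°; wind correction -3.5° → command heading 13.2°, groundspeed 89.2 kt
Leg 4: desired track 215.0°; wind correction +7.9° → command heading 222.9°, groundspeed 144.3 kt
Leg 5: desired track 157.0°; wind correction -6.5° → command heading 150.5°, groundspeed 146.2 kt

Leg 1: heading=325.7°, groundspeed=96.6 kt
Leg 2: heading=3.3°, groundspeed=88.5 kt
Leg 3: heading=13.2°, groundspeed=89.2 kt
Leg 4: heading=222.9°, groundspeed=144.3 kt
Leg 5: heading=150.5°, groundspeed=146.2 kt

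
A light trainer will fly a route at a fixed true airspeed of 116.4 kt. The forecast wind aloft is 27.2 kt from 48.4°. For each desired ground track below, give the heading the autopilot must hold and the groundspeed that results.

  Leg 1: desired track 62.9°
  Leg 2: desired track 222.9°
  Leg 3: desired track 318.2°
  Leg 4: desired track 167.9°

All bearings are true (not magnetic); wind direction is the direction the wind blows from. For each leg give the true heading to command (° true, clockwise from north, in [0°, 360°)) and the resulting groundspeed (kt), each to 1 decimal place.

Leg 1: desired track 62.9°; wind correction -3.4° → command heading 59.5°, groundspeed 89.9 kt
Leg 2: desired track 222.9°; wind correction -1.3° → command heading 221.6°, groundspeed 143.4 kt
Leg 3: desired track 318.2°; wind correction +13.5° → command heading 331.7°, groundspeed 113.3 kt
Leg 4: desired track 167.9°; wind correction -11.7° → command heading 156.2°, groundspeed 127.4 kt

Leg 1: heading=59.5°, groundspeed=89.9 kt
Leg 2: heading=221.6°, groundspeed=143.4 kt
Leg 3: heading=331.7°, groundspeed=113.3 kt
Leg 4: heading=156.2°, groundspeed=127.4 kt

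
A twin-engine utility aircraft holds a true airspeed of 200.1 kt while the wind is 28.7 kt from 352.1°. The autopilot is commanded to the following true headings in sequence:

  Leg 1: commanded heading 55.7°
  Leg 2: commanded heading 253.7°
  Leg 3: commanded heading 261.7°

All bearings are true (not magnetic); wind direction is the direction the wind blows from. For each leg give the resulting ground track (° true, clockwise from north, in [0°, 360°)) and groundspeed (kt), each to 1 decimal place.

Leg 1: track=63.5°, groundspeed=189.1 kt
Leg 2: track=245.8°, groundspeed=206.3 kt
Leg 3: track=253.5°, groundspeed=202.3 kt

Leg 1: heading 55.7°; drift +7.8° → track 63.5°, groundspeed 189.1 kt
Leg 2: heading 253.7°; drift -7.9° → track 245.8°, groundspeed 206.3 kt
Leg 3: heading 261.7°; drift -8.2° → track 253.5°, groundspeed 202.3 kt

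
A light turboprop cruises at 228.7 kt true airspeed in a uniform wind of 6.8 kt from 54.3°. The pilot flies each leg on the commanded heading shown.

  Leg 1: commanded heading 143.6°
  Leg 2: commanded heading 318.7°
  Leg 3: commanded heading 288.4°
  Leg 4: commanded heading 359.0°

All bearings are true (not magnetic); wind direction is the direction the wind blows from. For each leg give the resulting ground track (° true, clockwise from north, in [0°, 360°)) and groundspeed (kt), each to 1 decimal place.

Leg 1: track=145.3°, groundspeed=228.7 kt
Leg 2: track=317.0°, groundspeed=229.5 kt
Leg 3: track=287.0°, groundspeed=232.8 kt
Leg 4: track=357.6°, groundspeed=224.9 kt

Leg 1: heading 143.6°; drift +1.7° → track 145.3°, groundspeed 228.7 kt
Leg 2: heading 318.7°; drift -1.7° → track 317.0°, groundspeed 229.5 kt
Leg 3: heading 288.4°; drift -1.4° → track 287.0°, groundspeed 232.8 kt
Leg 4: heading 359.0°; drift -1.4° → track 357.6°, groundspeed 224.9 kt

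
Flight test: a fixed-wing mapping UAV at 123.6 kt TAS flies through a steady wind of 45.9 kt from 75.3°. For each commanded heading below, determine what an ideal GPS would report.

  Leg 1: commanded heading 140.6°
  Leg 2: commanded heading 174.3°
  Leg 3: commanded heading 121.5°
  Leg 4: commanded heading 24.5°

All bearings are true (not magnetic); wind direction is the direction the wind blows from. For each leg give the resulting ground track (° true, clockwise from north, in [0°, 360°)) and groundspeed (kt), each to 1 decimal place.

Leg 1: track=162.4°, groundspeed=112.4 kt
Leg 2: track=193.4°, groundspeed=138.4 kt
Leg 3: track=141.3°, groundspeed=97.6 kt
Leg 4: track=3.9°, groundspeed=101.1 kt

Leg 1: heading 140.6°; drift +21.8° → track 162.4°, groundspeed 112.4 kt
Leg 2: heading 174.3°; drift +19.1° → track 193.4°, groundspeed 138.4 kt
Leg 3: heading 121.5°; drift +19.8° → track 141.3°, groundspeed 97.6 kt
Leg 4: heading 24.5°; drift -20.6° → track 3.9°, groundspeed 101.1 kt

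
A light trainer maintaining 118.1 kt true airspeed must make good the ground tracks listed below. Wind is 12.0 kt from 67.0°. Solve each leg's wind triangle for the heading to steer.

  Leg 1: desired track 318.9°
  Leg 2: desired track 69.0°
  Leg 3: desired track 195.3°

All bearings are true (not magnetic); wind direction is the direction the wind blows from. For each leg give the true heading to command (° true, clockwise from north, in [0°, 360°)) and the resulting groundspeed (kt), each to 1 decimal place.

Leg 1: heading=324.4°, groundspeed=121.3 kt
Leg 2: heading=68.8°, groundspeed=106.1 kt
Leg 3: heading=190.7°, groundspeed=125.2 kt

Leg 1: desired track 318.9°; wind correction +5.5° → command heading 324.4°, groundspeed 121.3 kt
Leg 2: desired track 69.0°; wind correction -0.2° → command heading 68.8°, groundspeed 106.1 kt
Leg 3: desired track 195.3°; wind correction -4.6° → command heading 190.7°, groundspeed 125.2 kt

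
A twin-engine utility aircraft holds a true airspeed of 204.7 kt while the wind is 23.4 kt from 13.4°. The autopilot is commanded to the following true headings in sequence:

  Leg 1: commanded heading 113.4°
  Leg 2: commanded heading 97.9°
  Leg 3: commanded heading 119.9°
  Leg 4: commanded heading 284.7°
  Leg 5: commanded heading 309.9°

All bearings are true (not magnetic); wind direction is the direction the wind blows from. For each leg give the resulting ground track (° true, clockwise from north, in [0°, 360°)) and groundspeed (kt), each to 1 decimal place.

Leg 1: track=119.7°, groundspeed=210.0 kt
Leg 2: track=104.5°, groundspeed=203.8 kt
Leg 3: track=126.0°, groundspeed=212.5 kt
Leg 4: track=278.2°, groundspeed=205.5 kt
Leg 5: track=303.7°, groundspeed=195.4 kt

Leg 1: heading 113.4°; drift +6.3° → track 119.7°, groundspeed 210.0 kt
Leg 2: heading 97.9°; drift +6.6° → track 104.5°, groundspeed 203.8 kt
Leg 3: heading 119.9°; drift +6.1° → track 126.0°, groundspeed 212.5 kt
Leg 4: heading 284.7°; drift -6.5° → track 278.2°, groundspeed 205.5 kt
Leg 5: heading 309.9°; drift -6.2° → track 303.7°, groundspeed 195.4 kt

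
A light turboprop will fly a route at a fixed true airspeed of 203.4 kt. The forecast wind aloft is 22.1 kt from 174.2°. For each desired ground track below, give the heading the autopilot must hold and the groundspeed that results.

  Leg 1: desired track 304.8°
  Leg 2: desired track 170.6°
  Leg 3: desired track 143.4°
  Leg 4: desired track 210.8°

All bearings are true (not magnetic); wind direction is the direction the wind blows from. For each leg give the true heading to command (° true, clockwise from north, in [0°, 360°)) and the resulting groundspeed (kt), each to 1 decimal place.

Leg 1: desired track 304.8°; wind correction -4.7° → command heading 300.1°, groundspeed 217.1 kt
Leg 2: desired track 170.6°; wind correction +0.4° → command heading 171.0°, groundspeed 181.3 kt
Leg 3: desired track 143.4°; wind correction +3.2° → command heading 146.6°, groundspeed 184.1 kt
Leg 4: desired track 210.8°; wind correction -3.7° → command heading 207.1°, groundspeed 185.2 kt

Leg 1: heading=300.1°, groundspeed=217.1 kt
Leg 2: heading=171.0°, groundspeed=181.3 kt
Leg 3: heading=146.6°, groundspeed=184.1 kt
Leg 4: heading=207.1°, groundspeed=185.2 kt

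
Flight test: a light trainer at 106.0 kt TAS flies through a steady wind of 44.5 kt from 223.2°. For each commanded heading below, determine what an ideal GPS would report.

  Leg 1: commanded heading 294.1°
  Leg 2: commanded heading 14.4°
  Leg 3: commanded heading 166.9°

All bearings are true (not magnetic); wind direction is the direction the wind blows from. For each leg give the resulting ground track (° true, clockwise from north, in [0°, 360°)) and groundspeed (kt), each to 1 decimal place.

Leg 1: track=318.8°, groundspeed=100.6 kt
Leg 2: track=22.8°, groundspeed=146.6 kt
Leg 3: track=142.4°, groundspeed=89.3 kt

Leg 1: heading 294.1°; drift +24.7° → track 318.8°, groundspeed 100.6 kt
Leg 2: heading 14.4°; drift +8.4° → track 22.8°, groundspeed 146.6 kt
Leg 3: heading 166.9°; drift -24.5° → track 142.4°, groundspeed 89.3 kt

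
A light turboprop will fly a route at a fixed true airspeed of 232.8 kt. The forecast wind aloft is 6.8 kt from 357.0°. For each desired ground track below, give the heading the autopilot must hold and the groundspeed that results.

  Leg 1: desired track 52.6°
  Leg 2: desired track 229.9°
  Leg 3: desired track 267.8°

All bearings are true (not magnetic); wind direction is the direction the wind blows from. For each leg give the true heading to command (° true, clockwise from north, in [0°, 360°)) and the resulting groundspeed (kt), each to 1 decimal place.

Leg 1: desired track 52.6°; wind correction -1.4° → command heading 51.2°, groundspeed 228.9 kt
Leg 2: desired track 229.9°; wind correction +1.3° → command heading 231.2°, groundspeed 236.8 kt
Leg 3: desired track 267.8°; wind correction +1.7° → command heading 269.5°, groundspeed 232.6 kt

Leg 1: heading=51.2°, groundspeed=228.9 kt
Leg 2: heading=231.2°, groundspeed=236.8 kt
Leg 3: heading=269.5°, groundspeed=232.6 kt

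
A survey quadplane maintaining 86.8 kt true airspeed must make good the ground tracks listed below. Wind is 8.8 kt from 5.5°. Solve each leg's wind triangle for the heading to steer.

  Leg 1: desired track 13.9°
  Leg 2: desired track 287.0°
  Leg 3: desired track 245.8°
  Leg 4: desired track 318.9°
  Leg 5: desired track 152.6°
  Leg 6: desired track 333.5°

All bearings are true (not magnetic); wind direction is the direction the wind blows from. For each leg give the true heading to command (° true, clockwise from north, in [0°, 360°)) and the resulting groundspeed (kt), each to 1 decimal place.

Leg 1: desired track 13.9°; wind correction -0.8° → command heading 13.1°, groundspeed 78.1 kt
Leg 2: desired track 287.0°; wind correction +5.7° → command heading 292.7°, groundspeed 84.6 kt
Leg 3: desired track 245.8°; wind correction +5.1° → command heading 250.9°, groundspeed 90.8 kt
Leg 4: desired track 318.9°; wind correction +4.2° → command heading 323.1°, groundspeed 80.5 kt
Leg 5: desired track 152.6°; wind correction -3.2° → command heading 149.4°, groundspeed 94.1 kt
Leg 6: desired track 333.5°; wind correction +3.1° → command heading 336.6°, groundspeed 79.2 kt

Leg 1: heading=13.1°, groundspeed=78.1 kt
Leg 2: heading=292.7°, groundspeed=84.6 kt
Leg 3: heading=250.9°, groundspeed=90.8 kt
Leg 4: heading=323.1°, groundspeed=80.5 kt
Leg 5: heading=149.4°, groundspeed=94.1 kt
Leg 6: heading=336.6°, groundspeed=79.2 kt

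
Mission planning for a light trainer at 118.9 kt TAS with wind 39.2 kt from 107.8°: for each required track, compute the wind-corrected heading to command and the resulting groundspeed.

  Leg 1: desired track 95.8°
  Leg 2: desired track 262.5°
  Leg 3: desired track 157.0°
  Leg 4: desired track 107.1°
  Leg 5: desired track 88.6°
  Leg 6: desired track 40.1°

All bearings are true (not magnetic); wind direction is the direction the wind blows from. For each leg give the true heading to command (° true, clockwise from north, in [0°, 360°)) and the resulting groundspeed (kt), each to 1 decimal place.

Leg 1: desired track 95.8°; wind correction +3.9° → command heading 99.7°, groundspeed 80.3 kt
Leg 2: desired track 262.5°; wind correction -8.1° → command heading 254.4°, groundspeed 153.2 kt
Leg 3: desired track 157.0°; wind correction -14.5° → command heading 142.5°, groundspeed 89.5 kt
Leg 4: desired track 107.1°; wind correction +0.2° → command heading 107.3°, groundspeed 79.7 kt
Leg 5: desired track 88.6°; wind correction +6.2° → command heading 94.8°, groundspeed 81.2 kt
Leg 6: desired track 40.1°; wind correction +17.8° → command heading 57.9°, groundspeed 98.4 kt

Leg 1: heading=99.7°, groundspeed=80.3 kt
Leg 2: heading=254.4°, groundspeed=153.2 kt
Leg 3: heading=142.5°, groundspeed=89.5 kt
Leg 4: heading=107.3°, groundspeed=79.7 kt
Leg 5: heading=94.8°, groundspeed=81.2 kt
Leg 6: heading=57.9°, groundspeed=98.4 kt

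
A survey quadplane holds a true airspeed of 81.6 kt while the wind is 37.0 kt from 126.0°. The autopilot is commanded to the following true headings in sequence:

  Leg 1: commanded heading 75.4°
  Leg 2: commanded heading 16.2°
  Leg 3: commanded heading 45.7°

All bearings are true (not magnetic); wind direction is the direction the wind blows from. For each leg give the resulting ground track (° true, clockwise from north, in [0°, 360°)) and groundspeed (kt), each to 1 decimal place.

Leg 1: track=49.2°, groundspeed=64.8 kt
Leg 2: track=355.9°, groundspeed=100.4 kt
Leg 3: track=19.9°, groundspeed=83.7 kt

Leg 1: heading 75.4°; drift -26.2° → track 49.2°, groundspeed 64.8 kt
Leg 2: heading 16.2°; drift -20.3° → track 355.9°, groundspeed 100.4 kt
Leg 3: heading 45.7°; drift -25.8° → track 19.9°, groundspeed 83.7 kt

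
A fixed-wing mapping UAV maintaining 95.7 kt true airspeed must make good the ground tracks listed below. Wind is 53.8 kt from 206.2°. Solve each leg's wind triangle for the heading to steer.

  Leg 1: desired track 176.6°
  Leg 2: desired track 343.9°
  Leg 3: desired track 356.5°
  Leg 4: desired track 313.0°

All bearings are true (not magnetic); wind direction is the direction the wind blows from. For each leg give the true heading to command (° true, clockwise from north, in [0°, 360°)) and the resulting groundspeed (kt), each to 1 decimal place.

Leg 1: heading=192.7°, groundspeed=45.2 kt
Leg 2: heading=321.7°, groundspeed=128.4 kt
Leg 3: heading=340.3°, groundspeed=138.6 kt
Leg 4: heading=280.4°, groundspeed=96.2 kt

Leg 1: desired track 176.6°; wind correction +16.1° → command heading 192.7°, groundspeed 45.2 kt
Leg 2: desired track 343.9°; wind correction -22.2° → command heading 321.7°, groundspeed 128.4 kt
Leg 3: desired track 356.5°; wind correction -16.2° → command heading 340.3°, groundspeed 138.6 kt
Leg 4: desired track 313.0°; wind correction -32.6° → command heading 280.4°, groundspeed 96.2 kt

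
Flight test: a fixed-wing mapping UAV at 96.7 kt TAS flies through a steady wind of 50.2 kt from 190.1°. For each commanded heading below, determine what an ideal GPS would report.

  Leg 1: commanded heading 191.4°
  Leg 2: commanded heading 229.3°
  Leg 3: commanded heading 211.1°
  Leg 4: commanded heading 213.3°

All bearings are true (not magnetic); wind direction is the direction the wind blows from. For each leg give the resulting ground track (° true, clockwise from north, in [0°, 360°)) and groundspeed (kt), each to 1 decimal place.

Leg 1: heading 191.4°; drift +1.4° → track 192.8°, groundspeed 46.5 kt
Leg 2: heading 229.3°; drift +28.8° → track 258.1°, groundspeed 65.9 kt
Leg 3: heading 211.1°; drift +19.8° → track 230.9°, groundspeed 53.0 kt
Leg 4: heading 213.3°; drift +21.4° → track 234.7°, groundspeed 54.3 kt

Leg 1: track=192.8°, groundspeed=46.5 kt
Leg 2: track=258.1°, groundspeed=65.9 kt
Leg 3: track=230.9°, groundspeed=53.0 kt
Leg 4: track=234.7°, groundspeed=54.3 kt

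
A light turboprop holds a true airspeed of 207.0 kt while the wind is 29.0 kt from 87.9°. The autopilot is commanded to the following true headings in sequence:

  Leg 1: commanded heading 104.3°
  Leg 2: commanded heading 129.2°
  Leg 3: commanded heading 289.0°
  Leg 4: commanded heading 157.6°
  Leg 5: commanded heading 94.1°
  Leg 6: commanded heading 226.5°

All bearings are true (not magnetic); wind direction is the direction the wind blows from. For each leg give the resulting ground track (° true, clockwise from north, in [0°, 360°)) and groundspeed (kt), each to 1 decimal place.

Leg 1: track=106.9°, groundspeed=179.4 kt
Leg 2: track=135.1°, groundspeed=186.2 kt
Leg 3: track=286.4°, groundspeed=234.3 kt
Leg 4: track=165.5°, groundspeed=198.8 kt
Leg 5: track=95.1°, groundspeed=178.2 kt
Leg 6: track=231.3°, groundspeed=229.6 kt

Leg 1: heading 104.3°; drift +2.6° → track 106.9°, groundspeed 179.4 kt
Leg 2: heading 129.2°; drift +5.9° → track 135.1°, groundspeed 186.2 kt
Leg 3: heading 289.0°; drift -2.6° → track 286.4°, groundspeed 234.3 kt
Leg 4: heading 157.6°; drift +7.9° → track 165.5°, groundspeed 198.8 kt
Leg 5: heading 94.1°; drift +1.0° → track 95.1°, groundspeed 178.2 kt
Leg 6: heading 226.5°; drift +4.8° → track 231.3°, groundspeed 229.6 kt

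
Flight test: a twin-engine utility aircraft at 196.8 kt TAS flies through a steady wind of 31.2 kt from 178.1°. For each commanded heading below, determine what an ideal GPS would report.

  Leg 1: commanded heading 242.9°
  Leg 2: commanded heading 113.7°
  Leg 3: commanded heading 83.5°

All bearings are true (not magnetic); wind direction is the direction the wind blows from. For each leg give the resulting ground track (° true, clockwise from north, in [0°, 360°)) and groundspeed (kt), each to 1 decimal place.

Leg 1: track=251.6°, groundspeed=185.7 kt
Leg 2: track=105.0°, groundspeed=185.5 kt
Leg 3: track=74.6°, groundspeed=201.7 kt

Leg 1: heading 242.9°; drift +8.7° → track 251.6°, groundspeed 185.7 kt
Leg 2: heading 113.7°; drift -8.7° → track 105.0°, groundspeed 185.5 kt
Leg 3: heading 83.5°; drift -8.9° → track 74.6°, groundspeed 201.7 kt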